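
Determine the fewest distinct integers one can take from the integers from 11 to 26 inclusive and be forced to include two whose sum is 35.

10

Two chosen integers sum to 35 exactly when both halves of some pair {x, 35−x} with 11 ≤ x ≤ 35−x ≤ 24 are chosen — 7 such pairs.
The remaining 2 elements (those with no distinct partner in range) can never complete a 35-sum, so the worst case takes all of them and one from each pair: 2 + 7 = 9.
By the pigeonhole principle, the 10th integer has to be the second member of some pair, so 9 + 1 = 10.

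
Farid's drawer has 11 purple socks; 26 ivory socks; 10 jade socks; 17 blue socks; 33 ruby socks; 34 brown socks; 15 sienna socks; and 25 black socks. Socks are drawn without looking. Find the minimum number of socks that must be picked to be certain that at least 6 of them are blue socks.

In the worst case for collecting blue socks, every non-blue sock comes out first.
There are 11 + 26 + 10 + 33 + 34 + 15 + 25 = 154 non-blue socks altogether.
After those, each further sock must be blue, so 154 + 6 = 160 draws guarantee 6 blue socks.

160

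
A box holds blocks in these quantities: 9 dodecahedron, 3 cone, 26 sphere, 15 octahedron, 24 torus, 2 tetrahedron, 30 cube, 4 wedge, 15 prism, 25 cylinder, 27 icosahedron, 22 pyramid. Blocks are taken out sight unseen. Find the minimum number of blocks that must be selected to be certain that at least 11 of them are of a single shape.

99

By the pigeonhole principle, the 12 shapes are the holes; the blocks drawn are the pigeons.
To avoid 11 of any one shape, the worst case takes at most 10 of each shape, or every block of a shape that has fewer than 10.
That gives 9 + 3 + 10 + 10 + 10 + 2 + 10 + 4 + 10 + 10 + 10 + 10 = 98 blocks with no shape reaching 11.
The next block forces some shape to 11, so 98 + 1 = 99.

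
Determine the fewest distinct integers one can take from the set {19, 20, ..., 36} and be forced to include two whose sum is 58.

12

Two chosen integers sum to 58 exactly when both halves of some pair {x, 58−x} with 22 ≤ x ≤ 58−x ≤ 36 are chosen — 7 such pairs.
The remaining 4 elements (those with no distinct partner in range) can never complete a 58-sum, so the worst case takes all of them and one from each pair: 4 + 7 = 11.
Pigeonhole: the 12th integer has to be the second member of some pair, so 11 + 1 = 12.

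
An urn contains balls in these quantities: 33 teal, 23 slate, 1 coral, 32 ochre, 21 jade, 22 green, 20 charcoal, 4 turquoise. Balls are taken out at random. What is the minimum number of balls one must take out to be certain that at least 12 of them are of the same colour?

An adversary could hand out at most 11 balls per colour (coral, turquoise run out sooner): 11 + 11 + 1 + 11 + 11 + 11 + 11 + 4 = 71 balls and still no colour has 12.
By pigeonhole, one more ball lands in a colour already at 11, so 72 draws are enough and 71 are not.

72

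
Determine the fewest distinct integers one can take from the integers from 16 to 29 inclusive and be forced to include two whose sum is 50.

11

Group the elements by complementary pair {x, 50−x}: {21,29}, {22,28}, {23,27}, …, giving 4 two-element pairs; the single value 25 (it cannot pair with itself since the integers are distinct); and 5 integers whose partner 50−x falls outside [16,29].
By pigeonhole, treating each of those 10 groups as a pigeonhole, one can pick one integer per group — 10 integers — with no two summing to 50.
The 11th integer lands in an occupied pair, forcing a sum of 50.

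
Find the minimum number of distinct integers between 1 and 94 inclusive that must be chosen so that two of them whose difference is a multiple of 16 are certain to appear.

17

Integers whose pairwise differences are multiples of 16 are exactly those sharing a remainder mod 16. By the pigeonhole principle, the 16 residue classes mod 16 are the pigeonholes.
With 16 integers one could put 1 in each residue class and have no class reach 2.
The 17th integer pushes some class to 2, so 16·1 + 1 = 17.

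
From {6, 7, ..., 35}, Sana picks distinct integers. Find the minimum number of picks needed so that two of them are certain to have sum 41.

Group the elements by complementary pair {x, 41−x}: {6,35}, {7,34}, {8,33}, …, giving 15 two-element pairs.
Treating each of those 15 groups as a pigeonhole, one can pick one integer per group — 15 integers — with no two summing to 41.
The 16th integer lands in an occupied pair, forcing a sum of 41.

16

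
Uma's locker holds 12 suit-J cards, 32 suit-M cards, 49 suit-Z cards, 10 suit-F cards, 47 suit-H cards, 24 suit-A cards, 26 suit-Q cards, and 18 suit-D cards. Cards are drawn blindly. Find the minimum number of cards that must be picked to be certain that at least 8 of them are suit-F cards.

216

In the worst case for collecting suit-F cards, every non-suit-F card comes out first.
There are 12 + 32 + 49 + 47 + 24 + 26 + 18 = 208 non-suit-F cards altogether.
After those, each further card must be suit-F, so 208 + 8 = 216 draws guarantee 8 suit-F cards.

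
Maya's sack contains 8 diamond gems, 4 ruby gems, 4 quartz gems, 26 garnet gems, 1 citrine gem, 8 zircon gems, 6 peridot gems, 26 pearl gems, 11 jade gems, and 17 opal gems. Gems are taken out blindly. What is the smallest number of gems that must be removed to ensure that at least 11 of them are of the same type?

72

Put each drawn gem into a box by type. The largest draw with every box below 11 takes min(count, 10) from each type; types with fewer than 10 contribute all they have.
Σ min(cᵢ, 10) = 8 + 4 + 4 + 10 + 1 + 8 + 6 + 10 + 10 + 10 = 71.
Draw number 71 + 1 = 72 must push one box to 11.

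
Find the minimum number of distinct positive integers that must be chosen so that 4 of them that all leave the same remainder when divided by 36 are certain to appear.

The 36 residue classes mod 36 are the pigeonholes.
With 108 integers one could put 3 in each residue class and have no class reach 4.
The 109th integer pushes some class to 4, so 36·3 + 1 = 109.

109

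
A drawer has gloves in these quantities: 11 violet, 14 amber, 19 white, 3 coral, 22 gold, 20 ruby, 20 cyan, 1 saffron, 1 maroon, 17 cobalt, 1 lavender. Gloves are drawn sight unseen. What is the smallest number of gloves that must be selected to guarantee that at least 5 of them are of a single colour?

35

The 11 colours are the holes; the gloves drawn are the pigeons.
To avoid 5 of any one colour, the worst case takes at most 4 of each colour, or every glove of a colour that has fewer than 4.
That gives 4 + 4 + 4 + 3 + 4 + 4 + 4 + 1 + 1 + 4 + 1 = 34 gloves with no colour reaching 5.
The next glove forces some colour to 5, so 34 + 1 = 35.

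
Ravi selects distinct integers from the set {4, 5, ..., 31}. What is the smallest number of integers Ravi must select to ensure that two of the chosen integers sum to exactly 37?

Group the elements by complementary pair {x, 37−x}: {6,31}, {7,30}, {8,29}, …, giving 13 two-element pairs and 2 integers whose partner 37−x falls outside [4,31].
Treating each of those 15 groups as a pigeonhole, one can pick one integer per group — 15 integers — with no two summing to 37.
The 16th integer lands in an occupied pair, forcing a sum of 37.

16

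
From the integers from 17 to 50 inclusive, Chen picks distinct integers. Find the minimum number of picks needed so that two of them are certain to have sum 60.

Group the elements by complementary pair {x, 60−x}: {17,43}, {18,42}, {19,41}, …, giving 13 two-element pairs; the single value 30 (it cannot pair with itself since the integers are distinct); and 7 integers whose partner 60−x falls outside [17,50].
Pigeonhole: treating each of those 21 groups as a pigeonhole, one can pick one integer per group — 21 integers — with no two summing to 60.
The 22nd integer lands in an occupied pair, forcing a sum of 60.

22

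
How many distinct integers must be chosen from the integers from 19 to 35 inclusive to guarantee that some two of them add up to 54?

10

A set avoiding the sum 54 can contain at most one of each pair {x, 54−x}, plus the 1 element equal to its own complement.
The integers 27, …, 35 (9 of them) are such a set: any two sum to at least 27+28 = 55 > 54.
Any 10th integer completes one of the 8 pairs, so 10 choices force a sum of 54.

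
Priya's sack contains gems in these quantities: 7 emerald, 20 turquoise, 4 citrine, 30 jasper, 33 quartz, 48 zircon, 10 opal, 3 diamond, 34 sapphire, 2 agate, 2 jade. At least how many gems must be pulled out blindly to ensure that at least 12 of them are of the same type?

84

The 11 types are the holes; the gems drawn are the pigeons.
To avoid 12 of any one type, the worst case takes at most 11 of each type, or every gem of a type that has fewer than 11.
That gives 7 + 11 + 4 + 11 + 11 + 11 + 10 + 3 + 11 + 2 + 2 = 83 gems with no type reaching 12.
The next gem forces some type to 12, so 83 + 1 = 84.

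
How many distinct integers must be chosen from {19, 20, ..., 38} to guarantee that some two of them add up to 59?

Group the elements by complementary pair {x, 59−x}: {21,38}, {22,37}, {23,36}, …, giving 9 two-element pairs and 2 integers whose partner 59−x falls outside [19,38].
By pigeonhole, treating each of those 11 groups as a pigeonhole, one can pick one integer per group — 11 integers — with no two summing to 59.
The 12th integer lands in an occupied pair, forcing a sum of 59.

12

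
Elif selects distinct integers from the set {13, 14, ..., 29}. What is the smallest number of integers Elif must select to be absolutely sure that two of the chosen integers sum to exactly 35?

Group the elements by complementary pair {x, 35−x}: {13,22}, {14,21}, {15,20}, …, giving 5 two-element pairs and 7 integers whose partner 35−x falls outside [13,29].
By pigeonhole, treating each of those 12 groups as a pigeonhole, one can pick one integer per group — 12 integers — with no two summing to 35.
The 13th integer lands in an occupied pair, forcing a sum of 35.

13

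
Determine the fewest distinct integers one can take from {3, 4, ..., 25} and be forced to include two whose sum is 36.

Two chosen integers sum to 36 exactly when both halves of some pair {x, 36−x} with 11 ≤ x ≤ 36−x ≤ 25 are chosen — 7 such pairs.
The remaining 9 elements (those with no distinct partner in range) can never complete a 36-sum, so the worst case takes all of them and one from each pair: 9 + 7 = 16.
The 17th integer has to be the second member of some pair, so 16 + 1 = 17.

17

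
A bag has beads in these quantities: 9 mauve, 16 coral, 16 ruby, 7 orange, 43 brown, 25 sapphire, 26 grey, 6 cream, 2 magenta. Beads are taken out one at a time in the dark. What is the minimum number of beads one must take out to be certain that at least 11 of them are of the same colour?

Put each drawn bead into a box by colour. The largest draw with every box below 11 takes min(count, 10) from each colour; colours with fewer than 10 contribute all they have.
Σ min(cᵢ, 10) = 9 + 10 + 10 + 7 + 10 + 10 + 10 + 6 + 2 = 74.
Draw number 74 + 1 = 75 must push one box to 11.

75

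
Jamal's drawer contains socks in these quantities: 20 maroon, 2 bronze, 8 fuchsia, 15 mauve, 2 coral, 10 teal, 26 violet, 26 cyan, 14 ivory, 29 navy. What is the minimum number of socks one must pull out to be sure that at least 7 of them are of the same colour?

By pigeonhole, put each drawn sock into a box by colour. The largest draw with every box below 7 takes min(count, 6) from each colour; colours with fewer than 6 contribute all they have.
Σ min(cᵢ, 6) = 6 + 2 + 6 + 6 + 2 + 6 + 6 + 6 + 6 + 6 = 52.
Draw number 52 + 1 = 53 must push one box to 7.

53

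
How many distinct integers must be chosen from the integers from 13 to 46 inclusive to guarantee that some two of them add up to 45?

25

Two chosen integers sum to 45 exactly when both halves of some pair {x, 45−x} with 13 ≤ x ≤ 45−x ≤ 32 are chosen — 10 such pairs.
The remaining 14 elements (those with no distinct partner in range) can never complete a 45-sum, so the worst case takes all of them and one from each pair: 14 + 10 = 24.
Pigeonhole: the 25th integer has to be the second member of some pair, so 24 + 1 = 25.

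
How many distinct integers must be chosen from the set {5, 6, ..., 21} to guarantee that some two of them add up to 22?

A set avoiding the sum 22 can contain at most one of each pair {x, 22−x}, plus the 5 elements whose complement lies outside the range or equal to its own complement.
The integers 11, …, 21 (11 of them) are such a set: any two sum to at least 11+12 = 23 > 22.
Pigeonhole: any 12th integer completes one of the 6 pairs, so 12 choices force a sum of 22.

12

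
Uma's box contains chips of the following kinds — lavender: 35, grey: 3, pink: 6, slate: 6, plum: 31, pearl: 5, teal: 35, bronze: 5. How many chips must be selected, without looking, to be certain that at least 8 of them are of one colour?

47

An adversary could hand out at most 7 chips per colour (5 colours run out sooner): 7 + 3 + 6 + 6 + 7 + 5 + 7 + 5 = 46 chips and still no colour has 8.
By the pigeonhole principle, one more chip lands in a colour already at 7, so 47 draws are enough and 46 are not.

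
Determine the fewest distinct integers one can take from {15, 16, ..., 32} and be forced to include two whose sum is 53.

Group the elements by complementary pair {x, 53−x}: {21,32}, {22,31}, {23,30}, …, giving 6 two-element pairs and 6 integers whose partner 53−x falls outside [15,32].
Pigeonhole: treating each of those 12 groups as a pigeonhole, one can pick one integer per group — 12 integers — with no two summing to 53.
The 13th integer lands in an occupied pair, forcing a sum of 53.

13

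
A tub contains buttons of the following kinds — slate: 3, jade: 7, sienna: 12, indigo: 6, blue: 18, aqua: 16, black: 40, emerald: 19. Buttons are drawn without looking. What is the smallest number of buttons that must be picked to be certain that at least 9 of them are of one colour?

The 8 colours are the holes; the buttons drawn are the pigeons.
To avoid 9 of any one colour, the worst case takes at most 8 of each colour, or every button of a colour that has fewer than 8.
That gives 3 + 7 + 8 + 6 + 8 + 8 + 8 + 8 = 56 buttons with no colour reaching 9.
The next button forces some colour to 9, so 56 + 1 = 57.

57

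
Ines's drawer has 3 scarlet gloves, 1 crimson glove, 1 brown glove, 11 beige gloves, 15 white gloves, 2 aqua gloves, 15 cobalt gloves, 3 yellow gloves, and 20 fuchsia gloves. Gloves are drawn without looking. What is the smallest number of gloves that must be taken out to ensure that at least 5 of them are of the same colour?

27

An adversary could hand out at most 4 gloves per colour (5 colours run out sooner): 3 + 1 + 1 + 4 + 4 + 2 + 4 + 3 + 4 = 26 gloves and still no colour has 5.
By the pigeonhole principle, one more glove lands in a colour already at 4, so 27 draws are enough and 26 are not.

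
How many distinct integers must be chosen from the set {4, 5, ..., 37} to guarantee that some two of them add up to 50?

A set avoiding the sum 50 can contain at most one of each pair {x, 50−x}, plus the 10 elements whose complement lies outside the range or equal to its own complement.
The integers 4, …, 25 (22 of them) are such a set: any two sum to at least 4+5 = 9 and at most 24+25 = 49 < 50.
By the pigeonhole principle, any 23rd integer completes one of the 12 pairs, so 23 choices force a sum of 50.

23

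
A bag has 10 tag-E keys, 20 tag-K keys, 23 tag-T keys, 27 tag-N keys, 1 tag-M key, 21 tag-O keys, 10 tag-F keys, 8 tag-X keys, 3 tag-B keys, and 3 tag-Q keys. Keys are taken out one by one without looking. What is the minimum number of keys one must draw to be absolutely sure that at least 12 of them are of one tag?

80

Put each drawn key into a box by tag. The largest draw with every box below 12 takes min(count, 11) from each tag; tags with fewer than 11 contribute all they have.
Σ min(cᵢ, 11) = 10 + 11 + 11 + 11 + 1 + 11 + 10 + 8 + 3 + 3 = 79.
Draw number 79 + 1 = 80 must push one box to 12.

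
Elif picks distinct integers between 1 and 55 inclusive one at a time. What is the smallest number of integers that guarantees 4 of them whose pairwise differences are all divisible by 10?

31

Integers whose pairwise differences are multiples of 10 are exactly those sharing a remainder mod 10. Pigeonhole: the 10 residue classes mod 10 are the pigeonholes.
With 30 integers one could put 3 in each residue class and have no class reach 4.
The 31st integer pushes some class to 4, so 10·3 + 1 = 31.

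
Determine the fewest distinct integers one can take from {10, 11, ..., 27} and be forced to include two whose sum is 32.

13

Two chosen integers sum to 32 exactly when both halves of some pair {x, 32−x} with 10 ≤ x ≤ 32−x ≤ 22 are chosen — 6 such pairs.
The remaining 6 elements (those with no distinct partner in range) can never complete a 32-sum, so the worst case takes all of them and one from each pair: 6 + 6 = 12.
By the pigeonhole principle, the 13th integer has to be the second member of some pair, so 12 + 1 = 13.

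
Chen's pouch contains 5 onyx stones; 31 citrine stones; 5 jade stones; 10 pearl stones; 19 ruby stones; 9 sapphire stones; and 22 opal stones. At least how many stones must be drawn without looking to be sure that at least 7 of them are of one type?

41

An adversary could hand out at most 6 stones per type (onyx, jade run out sooner): 5 + 6 + 5 + 6 + 6 + 6 + 6 = 40 stones and still no type has 7.
One more stone lands in a type already at 6, so 41 draws are enough and 40 are not.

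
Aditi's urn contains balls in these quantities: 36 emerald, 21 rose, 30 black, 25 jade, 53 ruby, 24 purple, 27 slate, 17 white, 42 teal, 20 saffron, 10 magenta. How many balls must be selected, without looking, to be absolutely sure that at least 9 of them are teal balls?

272

In the worst case for collecting teal balls, every non-teal ball comes out first.
There are 36 + 21 + 30 + 25 + 53 + 24 + 27 + 17 + 20 + 10 = 263 non-teal balls altogether.
After those, each further ball must be teal, so 263 + 9 = 272 draws guarantee 9 teal balls.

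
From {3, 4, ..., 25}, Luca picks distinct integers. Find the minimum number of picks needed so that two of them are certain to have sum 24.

Group the elements by complementary pair {x, 24−x}: {3,21}, {4,20}, {5,19}, …, giving 9 two-element pairs, the single value 12 (it cannot pair with itself since the integers are distinct), and 4 integers whose partner 24−x falls outside [3,25].
Treating each of those 14 groups as a pigeonhole, one can pick one integer per group — 14 integers — with no two summing to 24.
The 15th integer lands in an occupied pair, forcing a sum of 24.

15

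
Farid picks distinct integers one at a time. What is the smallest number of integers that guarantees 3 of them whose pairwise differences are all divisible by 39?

79

Integers whose pairwise differences are multiples of 39 are exactly those sharing a remainder mod 39. By pigeonhole, the 39 residue classes mod 39 are the pigeonholes.
With 78 integers one could put 2 in each residue class and have no class reach 3.
The 79th integer pushes some class to 3, so 39·2 + 1 = 79.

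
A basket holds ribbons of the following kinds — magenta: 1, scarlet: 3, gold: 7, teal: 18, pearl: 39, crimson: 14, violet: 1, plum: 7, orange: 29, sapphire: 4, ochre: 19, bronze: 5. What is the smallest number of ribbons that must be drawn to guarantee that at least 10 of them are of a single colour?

74

The 12 colours are the holes; the ribbons drawn are the pigeons.
To avoid 10 of any one colour, the worst case takes at most 9 of each colour, or every ribbon of a colour that has fewer than 9.
That gives 1 + 3 + 7 + 9 + 9 + 9 + 1 + 7 + 9 + 4 + 9 + 5 = 73 ribbons with no colour reaching 10.
The next ribbon forces some colour to 10, so 73 + 1 = 74.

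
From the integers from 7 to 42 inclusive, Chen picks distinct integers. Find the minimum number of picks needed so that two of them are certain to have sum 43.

22

Two chosen integers sum to 43 exactly when both halves of some pair {x, 43−x} with 7 ≤ x ≤ 43−x ≤ 36 are chosen — 15 such pairs.
The remaining 6 elements (those with no distinct partner in range) can never complete a 43-sum, so the worst case takes all of them and one from each pair: 6 + 15 = 21.
Pigeonhole: the 22nd integer has to be the second member of some pair, so 21 + 1 = 22.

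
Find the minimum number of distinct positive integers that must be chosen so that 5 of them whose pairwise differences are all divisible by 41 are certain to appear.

165

Integers whose pairwise differences are multiples of 41 are exactly those sharing a remainder mod 41. By pigeonhole, the 41 residue classes mod 41 are the pigeonholes.
With 164 integers one could put 4 in each residue class and have no class reach 5.
The 165th integer pushes some class to 5, so 41·4 + 1 = 165.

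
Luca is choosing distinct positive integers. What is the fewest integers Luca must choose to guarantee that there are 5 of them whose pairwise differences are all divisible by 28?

113

Integers whose pairwise differences are multiples of 28 are exactly those sharing a remainder mod 28. By pigeonhole, the 28 residue classes mod 28 are the pigeonholes.
With 112 integers one could put 4 in each residue class and have no class reach 5.
The 113th integer pushes some class to 5, so 28·4 + 1 = 113.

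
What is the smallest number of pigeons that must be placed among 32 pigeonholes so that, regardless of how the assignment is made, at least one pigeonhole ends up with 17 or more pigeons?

513

With 512 pigeons one could put exactly 16 in each of the 32 pigeonholes, and no pigeonhole would reach 17.
Pigeonhole: one more pigeon must land in a pigeonhole that already has 16, giving it 17.
So 32 × 16 + 1 = 513 pigeons are required.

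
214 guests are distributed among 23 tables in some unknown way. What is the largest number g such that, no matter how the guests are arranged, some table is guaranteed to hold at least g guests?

Pigeonhole: the 23 tables are the holes and the 214 guests are the pigeons.
If every table held at most 9 guests, the total would be at most 23 × 9 = 207, which is less than 214.
So some table holds at least ⌈214/23⌉ = 10 guests.

10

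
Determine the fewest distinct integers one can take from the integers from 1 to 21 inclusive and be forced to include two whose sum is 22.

Group the elements by complementary pair {x, 22−x}: {1,21}, {2,20}, {3,19}, …, giving 10 two-element pairs and the single value 11 (it cannot pair with itself since the integers are distinct).
Treating each of those 11 groups as a pigeonhole, one can pick one integer per group — 11 integers — with no two summing to 22.
The 12th integer lands in an occupied pair, forcing a sum of 22.

12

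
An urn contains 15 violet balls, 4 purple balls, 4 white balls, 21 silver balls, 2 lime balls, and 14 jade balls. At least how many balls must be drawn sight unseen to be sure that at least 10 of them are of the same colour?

38

An adversary could hand out at most 9 balls per colour (purple, white, lime run out sooner): 9 + 4 + 4 + 9 + 2 + 9 = 37 balls and still no colour has 10.
By pigeonhole, one more ball lands in a colour already at 9, so 38 draws are enough and 37 are not.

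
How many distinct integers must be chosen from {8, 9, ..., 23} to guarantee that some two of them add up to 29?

A set avoiding the sum 29 can contain at most one of each pair {x, 29−x}, plus the 2 elements whose complement lies outside the range.
The integers 15, …, 23 (9 of them) are such a set: any two sum to at least 15+16 = 31 > 29.
By pigeonhole, any 10th integer completes one of the 7 pairs, so 10 choices force a sum of 29.

10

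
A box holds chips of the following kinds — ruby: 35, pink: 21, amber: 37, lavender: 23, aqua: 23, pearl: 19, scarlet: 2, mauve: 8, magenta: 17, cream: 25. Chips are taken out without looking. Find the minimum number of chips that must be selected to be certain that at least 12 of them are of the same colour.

Pigeonhole: the 10 colours are the holes; the chips drawn are the pigeons.
To avoid 12 of any one colour, the worst case takes at most 11 of each colour, or every chip of a colour that has fewer than 11.
That gives 11 + 11 + 11 + 11 + 11 + 11 + 2 + 8 + 11 + 11 = 98 chips with no colour reaching 12.
The next chip forces some colour to 12, so 98 + 1 = 99.

99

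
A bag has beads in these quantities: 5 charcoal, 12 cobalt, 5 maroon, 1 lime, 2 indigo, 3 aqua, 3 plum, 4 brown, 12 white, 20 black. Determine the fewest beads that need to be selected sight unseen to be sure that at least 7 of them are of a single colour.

An adversary could hand out at most 6 beads per colour (7 colours run out sooner): 5 + 6 + 5 + 1 + 2 + 3 + 3 + 4 + 6 + 6 = 41 beads and still no colour has 7.
One more bead lands in a colour already at 6, so 42 draws are enough and 41 are not.

42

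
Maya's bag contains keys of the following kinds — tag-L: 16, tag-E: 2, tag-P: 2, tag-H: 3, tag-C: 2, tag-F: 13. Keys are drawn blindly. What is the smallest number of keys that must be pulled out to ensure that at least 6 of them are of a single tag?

20

By pigeonhole, put each drawn key into a box by tag. The largest draw with every box below 6 takes min(count, 5) from each tag; tags with fewer than 5 contribute all they have.
Σ min(cᵢ, 5) = 5 + 2 + 2 + 3 + 2 + 5 = 19.
Draw number 19 + 1 = 20 must push one box to 6.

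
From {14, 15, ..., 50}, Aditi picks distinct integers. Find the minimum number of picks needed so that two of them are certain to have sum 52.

A set avoiding the sum 52 can contain at most one of each pair {x, 52−x}, plus the 13 elements whose complement lies outside the range or equal to its own complement.
The integers 26, …, 50 (25 of them) are such a set: any two sum to at least 26+27 = 53 > 52.
Any 26th integer completes one of the 12 pairs, so 26 choices force a sum of 52.

26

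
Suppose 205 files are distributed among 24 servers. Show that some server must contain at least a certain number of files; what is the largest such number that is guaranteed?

9

The 24 servers are the holes and the 205 files are the pigeons.
If every server held at most 8 files, the total would be at most 24 × 8 = 192, which is less than 205.
So some server holds at least ⌈205/24⌉ = 9 files.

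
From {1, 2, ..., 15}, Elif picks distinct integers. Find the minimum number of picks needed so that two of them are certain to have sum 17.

Group the elements by complementary pair {x, 17−x}: {2,15}, {3,14}, {4,13}, …, giving 7 two-element pairs and 1 integer whose partner 17−x falls outside [1,15].
Treating each of those 8 groups as a pigeonhole, one can pick one integer per group — 8 integers — with no two summing to 17.
The 9th integer lands in an occupied pair, forcing a sum of 17.

9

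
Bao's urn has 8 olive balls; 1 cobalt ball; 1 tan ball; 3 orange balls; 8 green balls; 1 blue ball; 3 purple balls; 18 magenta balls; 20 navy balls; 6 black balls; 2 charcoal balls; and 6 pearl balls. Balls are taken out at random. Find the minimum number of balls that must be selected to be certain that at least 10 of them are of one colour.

58

By pigeonhole, the 12 colours are the holes; the balls drawn are the pigeons.
To avoid 10 of any one colour, the worst case takes at most 9 of each colour, or every ball of a colour that has fewer than 9.
That gives 8 + 1 + 1 + 3 + 8 + 1 + 3 + 9 + 9 + 6 + 2 + 6 = 57 balls with no colour reaching 10.
The next ball forces some colour to 10, so 57 + 1 = 58.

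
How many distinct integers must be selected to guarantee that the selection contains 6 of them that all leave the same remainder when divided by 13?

Pigeonhole: the 13 residue classes mod 13 are the pigeonholes.
With 65 integers one could put 5 in each residue class and have no class reach 6.
The 66th integer pushes some class to 6, so 13·5 + 1 = 66.

66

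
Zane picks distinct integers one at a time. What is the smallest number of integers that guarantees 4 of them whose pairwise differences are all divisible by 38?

115

Integers whose pairwise differences are multiples of 38 are exactly those sharing a remainder mod 38. The 38 residue classes mod 38 are the pigeonholes.
With 114 integers one could put 3 in each residue class and have no class reach 4.
The 115th integer pushes some class to 4, so 38·3 + 1 = 115.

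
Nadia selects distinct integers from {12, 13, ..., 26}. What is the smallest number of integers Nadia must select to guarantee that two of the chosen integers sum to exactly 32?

Two chosen integers sum to 32 exactly when both halves of some pair {x, 32−x} with 12 ≤ x ≤ 32−x ≤ 20 are chosen — 4 such pairs.
The remaining 7 elements (those with no distinct partner in range) can never complete a 32-sum, so the worst case takes all of them and one from each pair: 7 + 4 = 11.
The 12th integer has to be the second member of some pair, so 11 + 1 = 12.

12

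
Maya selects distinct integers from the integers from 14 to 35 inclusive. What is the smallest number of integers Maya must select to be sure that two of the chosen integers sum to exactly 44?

Two chosen integers sum to 44 exactly when both halves of some pair {x, 44−x} with 14 ≤ x ≤ 44−x ≤ 30 are chosen — 8 such pairs.
The remaining 6 elements (those with no distinct partner in range) can never complete a 44-sum, so the worst case takes all of them and one from each pair: 6 + 8 = 14.
By pigeonhole, the 15th integer has to be the second member of some pair, so 14 + 1 = 15.

15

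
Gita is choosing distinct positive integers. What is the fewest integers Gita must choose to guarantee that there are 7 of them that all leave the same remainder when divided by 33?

199

The 33 residue classes mod 33 are the pigeonholes.
With 198 integers one could put 6 in each residue class and have no class reach 7.
The 199th integer pushes some class to 7, so 33·6 + 1 = 199.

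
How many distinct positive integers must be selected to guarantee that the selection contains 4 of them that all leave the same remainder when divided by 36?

109

By the pigeonhole principle, the 36 residue classes mod 36 are the pigeonholes.
With 108 integers one could put 3 in each residue class and have no class reach 4.
The 109th integer pushes some class to 4, so 36·3 + 1 = 109.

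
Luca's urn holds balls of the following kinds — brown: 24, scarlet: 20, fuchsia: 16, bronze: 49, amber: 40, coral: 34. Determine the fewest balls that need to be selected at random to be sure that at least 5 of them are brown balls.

In the worst case for collecting brown balls, every non-brown ball comes out first.
There are 20 + 16 + 49 + 40 + 34 = 159 non-brown balls altogether.
After those, each further ball must be brown, so 159 + 5 = 164 draws guarantee 5 brown balls.

164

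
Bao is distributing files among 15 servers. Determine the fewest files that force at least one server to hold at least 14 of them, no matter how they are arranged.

196

With 195 files one could put exactly 13 in each of the 15 servers, and no server would reach 14.
By pigeonhole, one more file must land in a server that already has 13, giving it 14.
So 15 × 13 + 1 = 196 files are required.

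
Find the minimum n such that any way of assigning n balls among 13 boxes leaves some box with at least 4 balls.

With 39 balls one could put exactly 3 in each of the 13 boxes, and no box would reach 4.
By the pigeonhole principle, one more ball must land in a box that already has 3, giving it 4.
So 13 × 3 + 1 = 40 balls are required.

40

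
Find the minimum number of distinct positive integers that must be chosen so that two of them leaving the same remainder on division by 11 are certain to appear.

The 11 residue classes mod 11 are the pigeonholes.
With 11 integers one could put 1 in each residue class and have no class reach 2.
The 12th integer pushes some class to 2, so 11·1 + 1 = 12.

12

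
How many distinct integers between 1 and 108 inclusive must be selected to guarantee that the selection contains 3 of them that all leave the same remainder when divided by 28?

Pigeonhole: the 28 residue classes mod 28 are the pigeonholes.
With 56 integers one could put 2 in each residue class and have no class reach 3.
The 57th integer pushes some class to 3, so 28·2 + 1 = 57.

57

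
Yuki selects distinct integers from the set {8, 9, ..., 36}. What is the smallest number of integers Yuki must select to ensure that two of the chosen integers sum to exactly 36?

A set avoiding the sum 36 can contain at most one of each pair {x, 36−x}, plus the 9 elements whose complement lies outside the range or equal to its own complement.
The integers 18, …, 36 (19 of them) are such a set: any two sum to at least 18+19 = 37 > 36.
Pigeonhole: any 20th integer completes one of the 10 pairs, so 20 choices force a sum of 36.

20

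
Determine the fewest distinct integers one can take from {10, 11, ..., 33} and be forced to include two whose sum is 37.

Two chosen integers sum to 37 exactly when both halves of some pair {x, 37−x} with 10 ≤ x ≤ 37−x ≤ 27 are chosen — 9 such pairs.
The remaining 6 elements (those with no distinct partner in range) can never complete a 37-sum, so the worst case takes all of them and one from each pair: 6 + 9 = 15.
By pigeonhole, the 16th integer has to be the second member of some pair, so 15 + 1 = 16.

16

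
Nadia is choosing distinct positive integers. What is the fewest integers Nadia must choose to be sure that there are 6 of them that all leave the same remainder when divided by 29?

146

Pigeonhole: the 29 residue classes mod 29 are the pigeonholes.
With 145 integers one could put 5 in each residue class and have no class reach 6.
The 146th integer pushes some class to 6, so 29·5 + 1 = 146.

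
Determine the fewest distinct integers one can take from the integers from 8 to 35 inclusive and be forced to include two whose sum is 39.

Two chosen integers sum to 39 exactly when both halves of some pair {x, 39−x} with 8 ≤ x ≤ 39−x ≤ 31 are chosen — 12 such pairs.
The remaining 4 elements (those with no distinct partner in range) can never complete a 39-sum, so the worst case takes all of them and one from each pair: 4 + 12 = 16.
By the pigeonhole principle, the 17th integer has to be the second member of some pair, so 16 + 1 = 17.

17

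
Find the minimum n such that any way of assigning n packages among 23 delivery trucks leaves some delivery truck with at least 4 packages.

With 69 packages one could put exactly 3 in each of the 23 delivery trucks, and no delivery truck would reach 4.
By the pigeonhole principle, one more package must land in a delivery truck that already has 3, giving it 4.
So 23 × 3 + 1 = 70 packages are required.

70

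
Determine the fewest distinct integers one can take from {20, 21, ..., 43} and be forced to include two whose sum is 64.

14

Group the elements by complementary pair {x, 64−x}: {21,43}, {22,42}, {23,41}, …, giving 11 two-element pairs; the single value 32 (it cannot pair with itself since the integers are distinct); and 1 integer whose partner 64−x falls outside [20,43].
Pigeonhole: treating each of those 13 groups as a pigeonhole, one can pick one integer per group — 13 integers — with no two summing to 64.
The 14th integer lands in an occupied pair, forcing a sum of 64.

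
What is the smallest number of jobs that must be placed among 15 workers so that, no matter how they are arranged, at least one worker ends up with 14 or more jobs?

With 195 jobs one could put exactly 13 in each of the 15 workers, and no worker would reach 14.
By pigeonhole, one more job must land in a worker that already has 13, giving it 14.
So 15 × 13 + 1 = 196 jobs are required.

196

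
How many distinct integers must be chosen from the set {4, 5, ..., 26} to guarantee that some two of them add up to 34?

15

A set avoiding the sum 34 can contain at most one of each pair {x, 34−x}, plus the 5 elements whose complement lies outside the range or equal to its own complement.
The integers 4, …, 17 (14 of them) are such a set: any two sum to at least 4+5 = 9 and at most 16+17 = 33 < 34.
By the pigeonhole principle, any 15th integer completes one of the 9 pairs, so 15 choices force a sum of 34.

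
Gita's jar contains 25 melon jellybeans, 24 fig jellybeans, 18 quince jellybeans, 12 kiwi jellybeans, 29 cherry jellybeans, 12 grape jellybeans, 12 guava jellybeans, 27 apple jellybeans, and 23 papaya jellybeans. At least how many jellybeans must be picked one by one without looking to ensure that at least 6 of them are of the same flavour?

An adversary could hand out at most 5 jellybeans per flavour: 5 + 5 + 5 + 5 + 5 + 5 + 5 + 5 + 5 = 45 jellybeans and still no flavour has 6.
Pigeonhole: one more jellybean lands in a flavour already at 5, so 46 draws are enough and 45 are not.

46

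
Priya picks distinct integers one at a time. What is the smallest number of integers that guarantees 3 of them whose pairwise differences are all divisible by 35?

71

Integers whose pairwise differences are multiples of 35 are exactly those sharing a remainder mod 35. By pigeonhole, the 35 residue classes mod 35 are the pigeonholes.
With 70 integers one could put 2 in each residue class and have no class reach 3.
The 71st integer pushes some class to 3, so 35·2 + 1 = 71.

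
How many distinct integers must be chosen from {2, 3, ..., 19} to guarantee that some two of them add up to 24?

12

Two chosen integers sum to 24 exactly when both halves of some pair {x, 24−x} with 5 ≤ x ≤ 24−x ≤ 19 are chosen — 7 such pairs.
The remaining 4 elements (those with no distinct partner in range) can never complete a 24-sum, so the worst case takes all of them and one from each pair: 4 + 7 = 11.
By the pigeonhole principle, the 12th integer has to be the second member of some pair, so 11 + 1 = 12.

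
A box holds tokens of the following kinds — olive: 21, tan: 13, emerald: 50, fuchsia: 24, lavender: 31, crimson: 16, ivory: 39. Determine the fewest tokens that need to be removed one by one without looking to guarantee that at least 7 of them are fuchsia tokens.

177

In the worst case for collecting fuchsia tokens, every non-fuchsia token comes out first.
There are 21 + 13 + 50 + 31 + 16 + 39 = 170 non-fuchsia tokens altogether.
After those, each further token must be fuchsia, so 170 + 7 = 177 draws guarantee 7 fuchsia tokens.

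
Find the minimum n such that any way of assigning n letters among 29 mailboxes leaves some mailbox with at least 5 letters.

With 116 letters one could put exactly 4 in each of the 29 mailboxes, and no mailbox would reach 5.
By the pigeonhole principle, one more letter must land in a mailbox that already has 4, giving it 5.
So 29 × 4 + 1 = 117 letters are required.

117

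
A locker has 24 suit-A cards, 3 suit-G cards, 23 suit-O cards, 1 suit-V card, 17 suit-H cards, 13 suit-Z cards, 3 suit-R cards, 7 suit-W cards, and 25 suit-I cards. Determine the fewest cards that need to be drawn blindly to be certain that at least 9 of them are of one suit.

By pigeonhole, put each drawn card into a box by suit. The largest draw with every box below 9 takes min(count, 8) from each suit; suits with fewer than 8 contribute all they have.
Σ min(cᵢ, 8) = 8 + 3 + 8 + 1 + 8 + 8 + 3 + 7 + 8 = 54.
Draw number 54 + 1 = 55 must push one box to 9.

55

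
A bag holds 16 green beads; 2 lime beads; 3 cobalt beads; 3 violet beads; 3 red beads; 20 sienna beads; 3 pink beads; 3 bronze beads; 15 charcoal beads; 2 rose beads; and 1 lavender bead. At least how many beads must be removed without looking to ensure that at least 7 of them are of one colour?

By the pigeonhole principle, put each drawn bead into a box by colour. The largest draw with every box below 7 takes min(count, 6) from each colour; colours with fewer than 6 contribute all they have.
Σ min(cᵢ, 6) = 6 + 2 + 3 + 3 + 3 + 6 + 3 + 3 + 6 + 2 + 1 = 38.
Draw number 38 + 1 = 39 must push one box to 7.

39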